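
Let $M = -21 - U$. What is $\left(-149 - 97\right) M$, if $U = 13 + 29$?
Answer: $15498$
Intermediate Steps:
$U = 42$
$M = -63$ ($M = -21 - 42 = -63$)
$\left(-149 - 97\right) M = \left(-149 - 97\right) \left(-63\right) = \left(-246\right) \left(-63\right) = 15498$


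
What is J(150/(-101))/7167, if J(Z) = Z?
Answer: -50/241289 ≈ -0.00020722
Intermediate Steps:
J(150/(-101))/7167 = (150/(-101))/7167 = (150*(-1/101))*(1/7167) = -150/101*1/7167 = -50/241289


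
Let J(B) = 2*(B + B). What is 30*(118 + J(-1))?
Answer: 3420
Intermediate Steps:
J(B) = 4*B (J(B) = 2*(2*B) = 4*B)
30*(118 + J(-1)) = 30*(118 + 4*(-1)) = 30*(118 - 4) = 30*114 = 3420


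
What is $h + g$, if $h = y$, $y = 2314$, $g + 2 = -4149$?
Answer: $-1837$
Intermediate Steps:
$g = -4151$ ($g = -2 - 4149 = -4151$)
$h = 2314$
$h + g = 2314 - 4151 = -1837$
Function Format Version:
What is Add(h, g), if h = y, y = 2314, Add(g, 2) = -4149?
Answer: -1837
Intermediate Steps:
g = -4151 (g = Add(-2, -4149) = -4151)
h = 2314
Add(h, g) = Add(2314, -4151) = -1837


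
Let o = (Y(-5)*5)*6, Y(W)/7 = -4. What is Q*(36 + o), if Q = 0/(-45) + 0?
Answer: 0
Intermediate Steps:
Y(W) = -28 (Y(W) = 7*(-4) = -28)
Q = 0 (Q = 0*(-1/45) + 0 = 0 + 0 = 0)
o = -840 (o = -28*5*6 = -140*6 = -840)
Q*(36 + o) = 0*(36 - 840) = 0*(-804) = 0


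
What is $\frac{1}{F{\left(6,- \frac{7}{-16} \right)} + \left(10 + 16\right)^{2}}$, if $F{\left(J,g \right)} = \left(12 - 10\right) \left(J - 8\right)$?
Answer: $\frac{1}{672} \approx 0.0014881$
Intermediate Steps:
$F{\left(J,g \right)} = -16 + 2 J$ ($F{\left(J,g \right)} = 2 \left(-8 + J\right) = -16 + 2 J$)
$\frac{1}{F{\left(6,- \frac{7}{-16} \right)} + \left(10 + 16\right)^{2}} = \frac{1}{\left(-16 + 2 \cdot 6\right) + \left(10 + 16\right)^{2}} = \frac{1}{\left(-16 + 12\right) + 26^{2}} = \frac{1}{-4 + 676} = \frac{1}{672}$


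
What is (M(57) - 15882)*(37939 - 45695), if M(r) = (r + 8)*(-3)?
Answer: 124693212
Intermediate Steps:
M(r) = -24 - 3*r (M(r) = (8 + r)*(-3) = -24 - 3*r)
(M(57) - 15882)*(37939 - 45695) = ((-24 - 3*57) - 15882)*(37939 - 45695) = ((-24 - 171) - 15882)*(-7756) = (-195 - 15882)*(-7756) = -16077*(-7756) = 124693212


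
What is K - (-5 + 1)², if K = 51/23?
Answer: -317/23 ≈ -13.783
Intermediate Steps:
K = 51/23 (K = 51*(1/23) = 51/23 ≈ 2.2174)
K - (-5 + 1)² = 51/23 - (-5 + 1)² = 51/23 - 1*(-4)² = 51/23 - 1*16 = 51/23 - 16 = -317/23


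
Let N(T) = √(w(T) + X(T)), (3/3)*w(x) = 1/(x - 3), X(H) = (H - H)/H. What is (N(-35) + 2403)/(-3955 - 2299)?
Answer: -2403/6254 - I*√38/237652 ≈ -0.38423 - 2.5939e-5*I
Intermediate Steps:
X(H) = 0 (X(H) = 0/H = 0)
w(x) = 1/(-3 + x) (w(x) = 1/(x - 3) = 1/(-3 + x))
N(T) = √(1/(-3 + T)) (N(T) = √(1/(-3 + T) + 0) = √(1/(-3 + T)))
(N(-35) + 2403)/(-3955 - 2299) = (√(1/(-3 - 35)) + 2403)/(-3955 - 2299) = (√(1/(-38)) + 2403)/(-6254) = (√(-1/38) + 2403)*(-1/6254) = (I*√38/38 + 2403)*(-1/6254) = (2403 + I*√38/38)*(-1/6254) = -2403/6254 - I*√38/237652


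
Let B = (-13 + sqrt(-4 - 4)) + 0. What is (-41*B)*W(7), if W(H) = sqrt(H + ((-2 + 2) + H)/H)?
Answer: -328*I + 1066*sqrt(2) ≈ 1507.6 - 328.0*I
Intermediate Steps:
B = -13 + 2*I*sqrt(2) (B = (-13 + sqrt(-8)) + 0 = (-13 + 2*I*sqrt(2)) + 0 = -13 + 2*I*sqrt(2) ≈ -13.0 + 2.8284*I)
W(H) = sqrt(1 + H) (W(H) = sqrt(H + (0 + H)/H) = sqrt(H + H/H) = sqrt(H + 1) = sqrt(1 + H))
(-41*B)*W(7) = (-41*(-13 + 2*I*sqrt(2)))*sqrt(1 + 7) = (533 - 82*I*sqrt(2))*sqrt(8) = (533 - 82*I*sqrt(2))*(2*sqrt(2)) = 2*sqrt(2)*(533 - 82*I*sqrt(2))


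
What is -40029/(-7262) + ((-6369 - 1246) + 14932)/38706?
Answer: 133541544/23423581 ≈ 5.7012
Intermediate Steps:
-40029/(-7262) + ((-6369 - 1246) + 14932)/38706 = -40029*(-1/7262) + (-7615 + 14932)*(1/38706) = 40029/7262 + 7317*(1/38706) = 40029/7262 + 2439/12902 = 133541544/23423581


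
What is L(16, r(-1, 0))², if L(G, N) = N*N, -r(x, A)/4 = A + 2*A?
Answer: 0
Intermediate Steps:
r(x, A) = -12*A (r(x, A) = -4*(A + 2*A) = -12*A)
L(G, N) = N²
L(16, r(-1, 0))² = ((-12*0)²)² = (0²)² = 0² = 0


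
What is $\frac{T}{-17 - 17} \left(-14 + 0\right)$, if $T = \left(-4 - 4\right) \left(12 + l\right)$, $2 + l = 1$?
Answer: $- \frac{616}{17} \approx -36.235$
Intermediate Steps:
$l = -1$ ($l = -2 + 1 = -1$)
$T = -88$ ($T = \left(-4 - 4\right) \left(12 - 1\right) = \left(-8\right) 11 = -88$)
$\frac{T}{-17 - 17} \left(-14 + 0\right) = \frac{1}{-17 - 17} \left(-88\right) \left(-14 + 0\right) = \frac{1}{-34} \left(-88\right) \left(-14\right) = \left(- \frac{1}{34}\right) \left(-88\right) \left(-14\right) = \frac{44}{17} \left(-14\right) = - \frac{616}{17}$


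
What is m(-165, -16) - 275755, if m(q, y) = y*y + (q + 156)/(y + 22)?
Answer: -551001/2 ≈ -2.7550e+5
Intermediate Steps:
m(q, y) = y² + (156 + q)/(22 + y)
m(-165, -16) - 275755 = (156 - 165 + (-16)³ + 22*(-16)²)/(22 - 16) - 275755 = (156 - 165 - 4096 + 22*256)/6 - 275755 = (156 - 165 - 4096 + 5632)/6 - 275755 = (⅙)*1527 - 275755 = 509/2 - 275755 = -551001/2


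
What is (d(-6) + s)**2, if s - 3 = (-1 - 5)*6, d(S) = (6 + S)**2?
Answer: 1089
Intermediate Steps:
s = -33 (s = 3 + (-1 - 5)*6 = 3 - 6*6 = 3 - 36 = -33)
(d(-6) + s)**2 = ((6 - 6)**2 - 33)**2 = (0**2 - 33)**2 = (0 - 33)**2 = (-33)**2 = 1089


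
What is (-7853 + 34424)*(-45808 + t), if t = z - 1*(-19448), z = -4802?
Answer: -828005502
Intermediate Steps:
t = 14646 (t = -4802 - 1*(-19448) = -4802 + 19448 = 14646)
(-7853 + 34424)*(-45808 + t) = (-7853 + 34424)*(-45808 + 14646) = 26571*(-31162) = -828005502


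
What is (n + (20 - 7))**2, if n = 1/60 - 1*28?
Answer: 808201/3600 ≈ 224.50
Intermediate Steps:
n = -1679/60 (n = 1/60 - 28 = -1679/60 ≈ -27.983)
(n + (20 - 7))**2 = (-1679/60 + (20 - 7))**2 = (-1679/60 + 13)**2 = (-899/60)**2 = 808201/3600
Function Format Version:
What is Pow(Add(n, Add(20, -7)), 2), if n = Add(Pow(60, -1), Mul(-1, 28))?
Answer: Rational(808201, 3600) ≈ 224.50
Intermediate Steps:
n = Rational(-1679, 60) (n = Add(Rational(1, 60), -28) = Rational(-1679, 60) ≈ -27.983)
Pow(Add(n, Add(20, -7)), 2) = Pow(Add(Rational(-1679, 60), Add(20, -7)), 2) = Pow(Add(Rational(-1679, 60), 13), 2) = Pow(Rational(-899, 60), 2) = Rational(808201, 3600)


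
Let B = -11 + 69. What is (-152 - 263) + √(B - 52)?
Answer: -415 + √6 ≈ -412.55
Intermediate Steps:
B = 58
(-152 - 263) + √(B - 52) = (-152 - 263) + √(58 - 52) = -415 + √6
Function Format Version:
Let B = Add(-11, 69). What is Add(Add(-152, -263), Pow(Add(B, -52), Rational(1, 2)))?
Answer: Add(-415, Pow(6, Rational(1, 2))) ≈ -412.55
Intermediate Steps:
B = 58
Add(Add(-152, -263), Pow(Add(B, -52), Rational(1, 2))) = Add(Add(-152, -263), Pow(Add(58, -52), Rational(1, 2))) = Add(-415, Pow(6, Rational(1, 2)))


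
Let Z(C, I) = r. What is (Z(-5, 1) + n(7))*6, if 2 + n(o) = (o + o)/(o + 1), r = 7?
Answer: 81/2 ≈ 40.500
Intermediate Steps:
Z(C, I) = 7
n(o) = -2 + 2*o/(1 + o) (n(o) = -2 + (o + o)/(o + 1) = -2 + (2*o)/(1 + o) = -2 + 2*o/(1 + o))
(Z(-5, 1) + n(7))*6 = (7 - 2/(1 + 7))*6 = (7 - 2/8)*6 = (7 - 2*⅛)*6 = (7 - ¼)*6 = (27/4)*6 = 81/2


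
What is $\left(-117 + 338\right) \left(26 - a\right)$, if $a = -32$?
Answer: $12818$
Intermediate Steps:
$\left(-117 + 338\right) \left(26 - a\right) = \left(-117 + 338\right) \left(26 - -32\right) = 221 \left(26 + 32\right) = 221 \cdot 58 = 12818$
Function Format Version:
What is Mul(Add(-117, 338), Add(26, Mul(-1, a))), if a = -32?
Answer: 12818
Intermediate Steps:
Mul(Add(-117, 338), Add(26, Mul(-1, a))) = Mul(Add(-117, 338), Add(26, Mul(-1, -32))) = Mul(221, Add(26, 32)) = Mul(221, 58) = 12818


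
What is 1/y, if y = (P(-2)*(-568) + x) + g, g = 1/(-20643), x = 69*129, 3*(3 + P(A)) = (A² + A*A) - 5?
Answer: 20643/207193790 ≈ 9.9631e-5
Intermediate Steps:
P(A) = -14/3 + 2*A²/3 (P(A) = -3 + ((A² + A*A) - 5)/3 = -3 + ((A² + A²) - 5)/3 = -3 + (2*A² - 5)/3 = -3 + (-5 + 2*A²)/3 = -3 + (-5/3 + 2*A²/3) = -14/3 + 2*A²/3)
x = 8901
g = -1/20643 ≈ -4.8443e-5
y = 207193790/20643 (y = ((-14/3 + (⅔)*(-2)²)*(-568) + 8901) - 1/20643 = ((-14/3 + (⅔)*4)*(-568) + 8901) - 1/20643 = ((-14/3 + 8/3)*(-568) + 8901) - 1/20643 = (-2*(-568) + 8901) - 1/20643 = (1136 + 8901) - 1/20643 = 10037 - 1/20643 = 207193790/20643 ≈ 10037.)
1/y = 1/(207193790/20643) = 20643/207193790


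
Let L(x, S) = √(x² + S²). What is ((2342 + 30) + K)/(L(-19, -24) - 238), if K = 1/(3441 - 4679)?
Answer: -116482555/11494211 - 978845*√937/22988422 ≈ -11.437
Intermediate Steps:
K = -1/1238 (K = 1/(-1238) = -1/1238 ≈ -0.00080775)
L(x, S) = √(S² + x²)
((2342 + 30) + K)/(L(-19, -24) - 238) = ((2342 + 30) - 1/1238)/(√((-24)² + (-19)²) - 238) = (2372 - 1/1238)/(√(576 + 361) - 238) = 2936535/(1238*(√937 - 238)) = 2936535/(1238*(-238 + √937))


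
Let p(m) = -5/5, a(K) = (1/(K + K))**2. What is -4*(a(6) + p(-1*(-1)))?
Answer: 143/36 ≈ 3.9722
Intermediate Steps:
a(K) = 1/(4*K**2) (a(K) = (1/(2*K))**2 = 1/(4*K**2))
p(m) = -1 (p(m) = -5*1/5 = -1)
-4*(a(6) + p(-1*(-1))) = -4*((1/4)/6**2 - 1) = -4*((1/4)*(1/36) - 1) = -4*(1/144 - 1) = -4*(-143/144) = 143/36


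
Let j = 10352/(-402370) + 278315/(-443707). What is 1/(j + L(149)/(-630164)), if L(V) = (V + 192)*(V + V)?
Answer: -28126485640234190/22901527204744129 ≈ -1.2281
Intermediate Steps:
L(V) = 2*V*(192 + V) (L(V) = (192 + V)*(2*V) = 2*V*(192 + V))
j = -58289430707/89267192795 (j = 10352*(-1/402370) + 278315*(-1/443707) = -5176/201185 - 278315/443707 = -58289430707/89267192795 ≈ -0.65298)
1/(j + L(149)/(-630164)) = 1/(-58289430707/89267192795 + (2*149*(192 + 149))/(-630164)) = 1/(-58289430707/89267192795 + (2*149*341)*(-1/630164)) = 1/(-58289430707/89267192795 + 101618*(-1/630164)) = 1/(-58289430707/89267192795 - 50809/315082) = 1/(-22901527204744129/28126485640234190) = -28126485640234190/22901527204744129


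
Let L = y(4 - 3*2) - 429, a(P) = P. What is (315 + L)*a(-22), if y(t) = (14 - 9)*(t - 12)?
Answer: 4048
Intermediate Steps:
y(t) = -60 + 5*t (y(t) = 5*(-12 + t) = -60 + 5*t)
L = -499 (L = (-60 + 5*(4 - 3*2)) - 429 = (-60 + 5*(4 - 6)) - 429 = (-60 + 5*(-2)) - 429 = (-60 - 10) - 429 = -70 - 429 = -499)
(315 + L)*a(-22) = (315 - 499)*(-22) = -184*(-22) = 4048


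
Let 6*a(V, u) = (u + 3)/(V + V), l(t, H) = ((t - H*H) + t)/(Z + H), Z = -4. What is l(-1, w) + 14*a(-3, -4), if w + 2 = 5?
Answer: 205/18 ≈ 11.389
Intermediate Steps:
w = 3 (w = -2 + 5 = 3)
l(t, H) = (-H² + 2*t)/(-4 + H) (l(t, H) = ((t - H*H) + t)/(-4 + H) = ((t - H²) + t)/(-4 + H) = (-H² + 2*t)/(-4 + H))
a(V, u) = (3 + u)/(12*V) (a(V, u) = ((u + 3)/(V + V))/6 = ((3 + u)/((2*V)))/6 = ((3 + u)*(1/(2*V)))/6 = ((3 + u)/(2*V))/6 = (3 + u)/(12*V))
l(-1, w) + 14*a(-3, -4) = (-1*3² + 2*(-1))/(-4 + 3) + 14*((1/12)*(3 - 4)/(-3)) = (-1*9 - 2)/(-1) + 14*((1/12)*(-⅓)*(-1)) = -(-9 - 2) + 14*(1/36) = -1*(-11) + 7/18 = 11 + 7/18 = 205/18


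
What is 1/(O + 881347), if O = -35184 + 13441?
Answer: 1/859604 ≈ 1.1633e-6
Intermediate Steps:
O = -21743
1/(O + 881347) = 1/(-21743 + 881347) = 1/859604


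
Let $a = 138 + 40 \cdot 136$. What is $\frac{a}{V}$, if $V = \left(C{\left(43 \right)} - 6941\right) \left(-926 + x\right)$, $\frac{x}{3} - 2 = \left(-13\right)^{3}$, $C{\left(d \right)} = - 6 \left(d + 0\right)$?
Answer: $\frac{5578}{54071689} \approx 0.00010316$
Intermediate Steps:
$C{\left(d \right)} = - 6 d$
$x = -6585$ ($x = 6 + 3 \left(-13\right)^{3} = 6 + 3 \left(-2197\right) = 6 - 6591 = -6585$)
$V = 54071689$ ($V = \left(\left(-6\right) 43 - 6941\right) \left(-926 - 6585\right) = \left(-258 - 6941\right) \left(-7511\right) = \left(-7199\right) \left(-7511\right) = 54071689$)
$a = 5578$ ($a = 138 + 5440 = 5578$)
$\frac{a}{V} = \frac{5578}{54071689}$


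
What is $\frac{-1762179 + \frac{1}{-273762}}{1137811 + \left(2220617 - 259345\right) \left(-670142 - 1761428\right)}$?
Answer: $\frac{482417647399}{1305562496642169498} \approx 3.6951 \cdot 10^{-7}$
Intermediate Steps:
$\frac{-1762179 + \frac{1}{-273762}}{1137811 + \left(2220617 - 259345\right) \left(-670142 - 1761428\right)} = \frac{-1762179 - \frac{1}{273762}}{1137811 + 1961272 \left(-2431570\right)} = - \frac{482417647399}{273762 \left(1137811 - 4768970157040\right)} = - \frac{482417647399}{273762 \left(-4768969019229\right)} = \left(- \frac{482417647399}{273762}\right) \left(- \frac{1}{4768969019229}\right) = \frac{482417647399}{1305562496642169498}$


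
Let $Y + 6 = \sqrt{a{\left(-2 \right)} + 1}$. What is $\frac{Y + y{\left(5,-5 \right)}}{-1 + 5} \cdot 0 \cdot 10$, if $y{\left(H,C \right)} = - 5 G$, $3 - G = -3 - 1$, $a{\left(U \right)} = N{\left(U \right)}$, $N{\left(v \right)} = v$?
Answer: $0$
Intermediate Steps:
$a{\left(U \right)} = U$
$G = 7$ ($G = 3 - \left(-3 - 1\right) = 3 - -4 = 3 + 4 = 7$)
$y{\left(H,C \right)} = -35$ ($y{\left(H,C \right)} = \left(-5\right) 7 = -35$)
$Y = -6 + i$ ($Y = -6 + \sqrt{-2 + 1} = -6 + \sqrt{-1} = -6 + i \approx -6.0 + 1.0 i$)
$\frac{Y + y{\left(5,-5 \right)}}{-1 + 5} \cdot 0 \cdot 10 = \frac{\left(-6 + i\right) - 35}{-1 + 5} \cdot 0 \cdot 10 = \frac{-41 + i}{4} \cdot 0 \cdot 10 = \left(-41 + i\right) \frac{1}{4} \cdot 0 \cdot 10 = \left(- \frac{41}{4} + \frac{i}{4}\right) 0 \cdot 10 = 0 \cdot 10 = 0$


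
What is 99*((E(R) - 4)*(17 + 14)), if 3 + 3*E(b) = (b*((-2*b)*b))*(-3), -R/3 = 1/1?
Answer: -181071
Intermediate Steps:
R = -3 (R = -3/1 = -3*1 = -3)
E(b) = -1 + 2*b³ (E(b) = -1 + ((b*((-2*b)*b))*(-3))/3 = -1 + ((b*(-2*b²))*(-3))/3 = -1 + (-2*b³*(-3))/3 = -1 + (6*b³)/3 = -1 + 2*b³)
99*((E(R) - 4)*(17 + 14)) = 99*(((-1 + 2*(-3)³) - 4)*(17 + 14)) = 99*(((-1 + 2*(-27)) - 4)*31) = 99*(((-1 - 54) - 4)*31) = 99*((-55 - 4)*31) = 99*(-59*31) = 99*(-1829) = -181071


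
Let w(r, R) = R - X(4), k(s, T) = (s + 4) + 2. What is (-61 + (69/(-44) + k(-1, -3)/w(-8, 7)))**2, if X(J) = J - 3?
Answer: 66406201/17424 ≈ 3811.2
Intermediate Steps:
k(s, T) = 6 + s (k(s, T) = (4 + s) + 2 = 6 + s)
X(J) = -3 + J
w(r, R) = -1 + R (w(r, R) = R - (-3 + 4) = R - 1*1 = R - 1 = -1 + R)
(-61 + (69/(-44) + k(-1, -3)/w(-8, 7)))**2 = (-61 + (69/(-44) + (6 - 1)/(-1 + 7)))**2 = (-61 + (69*(-1/44) + 5/6))**2 = (-61 + (-69/44 + 5*(1/6)))**2 = (-61 + (-69/44 + 5/6))**2 = (-61 - 97/132)**2 = (-8149/132)**2 = 66406201/17424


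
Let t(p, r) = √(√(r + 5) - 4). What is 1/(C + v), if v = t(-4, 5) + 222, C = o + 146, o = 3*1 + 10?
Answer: 1/(381 + I*√(4 - √10)) ≈ 0.0026247 - 6.305e-6*I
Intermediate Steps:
t(p, r) = √(-4 + √(5 + r)) (t(p, r) = √(√(5 + r) - 4) = √(-4 + √(5 + r)))
o = 13 (o = 3 + 10 = 13)
C = 159 (C = 13 + 146 = 159)
v = 222 + √(-4 + √10) (v = √(-4 + √(5 + 5)) + 222 = √(-4 + √10) + 222 = 222 + √(-4 + √10) ≈ 222.0 + 0.91527*I)
1/(C + v) = 1/(159 + (222 + √(-4 + √10))) = 1/(381 + √(-4 + √10))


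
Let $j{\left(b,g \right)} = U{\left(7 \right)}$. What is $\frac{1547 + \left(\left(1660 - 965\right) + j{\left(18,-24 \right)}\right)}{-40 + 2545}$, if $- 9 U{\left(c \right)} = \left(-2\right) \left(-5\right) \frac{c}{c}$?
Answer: $\frac{20168}{22545} \approx 0.89457$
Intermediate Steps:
$U{\left(c \right)} = - \frac{10}{9}$ ($U{\left(c \right)} = - \frac{\left(-2\right) \left(-5\right) \frac{c}{c}}{9} = - \frac{10 \cdot 1}{9} = \left(- \frac{1}{9}\right) 10 = - \frac{10}{9}$)
$j{\left(b,g \right)} = - \frac{10}{9}$
$\frac{1547 + \left(\left(1660 - 965\right) + j{\left(18,-24 \right)}\right)}{-40 + 2545} = \frac{1547 + \left(\left(1660 - 965\right) - \frac{10}{9}\right)}{-40 + 2545} = \frac{1547 + \left(695 - \frac{10}{9}\right)}{2505} = \left(1547 + \frac{6245}{9}\right) \frac{1}{2505} = \frac{20168}{9} \cdot \frac{1}{2505} = \frac{20168}{22545}$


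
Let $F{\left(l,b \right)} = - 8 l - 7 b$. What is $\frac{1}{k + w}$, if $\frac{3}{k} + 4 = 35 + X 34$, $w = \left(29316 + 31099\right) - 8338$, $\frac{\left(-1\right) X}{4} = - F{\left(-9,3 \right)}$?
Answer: $\frac{6967}{362820462} \approx 1.9202 \cdot 10^{-5}$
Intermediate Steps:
$X = 204$ ($X = - 4 \left(- (\left(-8\right) \left(-9\right) - 21)\right) = - 4 \left(- (72 - 21)\right) = - 4 \left(\left(-1\right) 51\right) = \left(-4\right) \left(-51\right) = 204$)
$w = 52077$ ($w = 60415 - 8338 = 52077$)
$k = \frac{3}{6967}$ ($k = \frac{3}{-4 + \left(35 + 204 \cdot 34\right)} = \frac{3}{-4 + \left(35 + 6936\right)} = \frac{3}{-4 + 6971} = \frac{3}{6967} \approx 0.0004306$)
$\frac{1}{k + w} = \frac{1}{\frac{3}{6967} + 52077} = \frac{1}{\frac{362820462}{6967}} = \frac{6967}{362820462}$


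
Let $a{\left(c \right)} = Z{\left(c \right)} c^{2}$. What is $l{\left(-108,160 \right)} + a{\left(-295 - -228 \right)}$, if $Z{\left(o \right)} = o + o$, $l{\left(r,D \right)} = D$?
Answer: $-601366$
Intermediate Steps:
$Z{\left(o \right)} = 2 o$
$a{\left(c \right)} = 2 c^{3}$ ($a{\left(c \right)} = 2 c c^{2} = 2 c^{3}$)
$l{\left(-108,160 \right)} + a{\left(-295 - -228 \right)} = 160 + 2 \left(-295 - -228\right)^{3} = 160 + 2 \left(-295 + 228\right)^{3} = 160 + 2 \left(-67\right)^{3} = 160 + 2 \left(-300763\right) = 160 - 601526 = -601366$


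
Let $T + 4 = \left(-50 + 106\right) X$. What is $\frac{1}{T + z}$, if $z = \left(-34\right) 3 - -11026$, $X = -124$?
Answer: $\frac{1}{3976} \approx 0.00025151$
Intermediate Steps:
$T = -6948$ ($T = -4 + \left(-50 + 106\right) \left(-124\right) = -4 + 56 \left(-124\right) = -4 - 6944 = -6948$)
$z = 10924$ ($z = -102 + 11026 = 10924$)
$\frac{1}{T + z} = \frac{1}{-6948 + 10924} = \frac{1}{3976}$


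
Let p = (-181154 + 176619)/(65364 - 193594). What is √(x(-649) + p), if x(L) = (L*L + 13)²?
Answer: √116693017693736872458/25646 ≈ 4.2121e+5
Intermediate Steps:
x(L) = (13 + L²)² (x(L) = (L² + 13)² = (13 + L²)²)
p = 907/25646 (p = -4535/(-128230) = -4535*(-1/128230) = 907/25646 ≈ 0.035366)
√(x(-649) + p) = √((13 + (-649)²)² + 907/25646) = √((13 + 421201)² + 907/25646) = √(421214² + 907/25646) = √(177421233796 + 907/25646) = √(4550144961933123/25646) = √116693017693736872458/25646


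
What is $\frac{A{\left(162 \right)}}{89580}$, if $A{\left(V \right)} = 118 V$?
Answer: $\frac{1593}{7465} \approx 0.2134$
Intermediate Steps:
$\frac{A{\left(162 \right)}}{89580} = \frac{118 \cdot 162}{89580} = 19116 \cdot \frac{1}{89580} = \frac{1593}{7465}$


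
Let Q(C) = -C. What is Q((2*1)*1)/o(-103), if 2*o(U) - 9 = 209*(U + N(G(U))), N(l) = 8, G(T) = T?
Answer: 2/9923 ≈ 0.00020155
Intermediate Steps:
o(U) = 1681/2 + 209*U/2 (o(U) = 9/2 + (209*(U + 8))/2 = 9/2 + (209*(8 + U))/2 = 9/2 + (1672 + 209*U)/2 = 9/2 + (836 + 209*U/2) = 1681/2 + 209*U/2)
Q((2*1)*1)/o(-103) = (-2*1)/(1681/2 + (209/2)*(-103)) = (-2)/(1681/2 - 21527/2) = -1*2/(-9923) = -2*(-1/9923) = 2/9923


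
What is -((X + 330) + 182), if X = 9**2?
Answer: -593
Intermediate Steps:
X = 81
-((X + 330) + 182) = -((81 + 330) + 182) = -(411 + 182) = -1*593 = -593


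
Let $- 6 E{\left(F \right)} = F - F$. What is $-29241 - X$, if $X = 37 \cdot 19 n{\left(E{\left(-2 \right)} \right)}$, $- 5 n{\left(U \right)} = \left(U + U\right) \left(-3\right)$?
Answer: $-29241$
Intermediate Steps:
$E{\left(F \right)} = 0$ ($E{\left(F \right)} = - \frac{F - F}{6} = \left(- \frac{1}{6}\right) 0 = 0$)
$n{\left(U \right)} = \frac{6 U}{5}$ ($n{\left(U \right)} = - \frac{\left(U + U\right) \left(-3\right)}{5} = - \frac{2 U \left(-3\right)}{5} = - \frac{\left(-6\right) U}{5} = \frac{6 U}{5}$)
$X = 0$ ($X = 37 \cdot 19 \cdot \frac{6}{5} \cdot 0 = 703 \cdot 0 = 0$)
$-29241 - X = -29241 - 0 = -29241 + 0 = -29241$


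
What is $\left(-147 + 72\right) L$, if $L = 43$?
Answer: $-3225$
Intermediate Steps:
$\left(-147 + 72\right) L = \left(-147 + 72\right) 43 = \left(-75\right) 43 = -3225$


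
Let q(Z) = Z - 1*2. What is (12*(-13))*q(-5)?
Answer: 1092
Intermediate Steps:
q(Z) = -2 + Z (q(Z) = Z - 2 = -2 + Z)
(12*(-13))*q(-5) = (12*(-13))*(-2 - 5) = -156*(-7) = 1092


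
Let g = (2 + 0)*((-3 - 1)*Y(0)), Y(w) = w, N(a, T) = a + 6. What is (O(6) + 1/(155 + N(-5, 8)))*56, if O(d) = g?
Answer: 14/39 ≈ 0.35897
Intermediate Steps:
N(a, T) = 6 + a
g = 0 (g = (2 + 0)*((-3 - 1)*0) = 2*(-4*0) = 2*0 = 0)
O(d) = 0
(O(6) + 1/(155 + N(-5, 8)))*56 = (0 + 1/(155 + (6 - 5)))*56 = (0 + 1/(155 + 1))*56 = (0 + 1/156)*56 = (1/156)*56 = 14/39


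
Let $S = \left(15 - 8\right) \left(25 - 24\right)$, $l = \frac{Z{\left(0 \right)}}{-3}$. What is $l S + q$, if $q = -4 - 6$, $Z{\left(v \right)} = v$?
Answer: $-10$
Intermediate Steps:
$q = -10$ ($q = -4 - 6 = -10$)
$l = 0$ ($l = \frac{1}{-3} \cdot 0 = \left(- \frac{1}{3}\right) 0 = 0$)
$S = 7$ ($S = 7 \cdot 1 = 7$)
$l S + q = 0 \cdot 7 - 10 = 0 - 10 = -10$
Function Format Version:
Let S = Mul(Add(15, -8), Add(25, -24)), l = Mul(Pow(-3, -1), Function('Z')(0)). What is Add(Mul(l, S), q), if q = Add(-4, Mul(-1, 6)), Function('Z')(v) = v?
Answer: -10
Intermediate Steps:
q = -10 (q = Add(-4, -6) = -10)
l = 0 (l = Mul(Pow(-3, -1), 0) = Mul(Rational(-1, 3), 0) = 0)
S = 7 (S = Mul(7, 1) = 7)
Add(Mul(l, S), q) = Add(Mul(0, 7), -10) = Add(0, -10) = -10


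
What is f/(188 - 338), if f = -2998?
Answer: 1499/75 ≈ 19.987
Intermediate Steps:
f/(188 - 338) = -2998/(188 - 338) = -2998/(-150) = -1/150*(-2998) = 1499/75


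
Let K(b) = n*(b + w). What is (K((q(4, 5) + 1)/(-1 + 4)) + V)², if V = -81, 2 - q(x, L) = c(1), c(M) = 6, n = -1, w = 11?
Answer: 8281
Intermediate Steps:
q(x, L) = -4 (q(x, L) = 2 - 1*6 = 2 - 6 = -4)
K(b) = -11 - b (K(b) = -(b + 11) = -(11 + b) = -11 - b)
(K((q(4, 5) + 1)/(-1 + 4)) + V)² = ((-11 - (-4 + 1)/(-1 + 4)) - 81)² = ((-11 - (-3)/3) - 81)² = ((-11 - 1*(-1)) - 81)² = ((-11 + 1) - 81)² = (-10 - 81)² = (-91)² = 8281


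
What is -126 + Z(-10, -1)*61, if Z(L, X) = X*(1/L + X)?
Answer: -589/10 ≈ -58.900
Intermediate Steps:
Z(L, X) = X*(X + 1/L)
-126 + Z(-10, -1)*61 = -126 + ((-1)² - 1/(-10))*61 = -126 + (1 - 1*(-⅒))*61 = -126 + (1 + ⅒)*61 = -126 + (11/10)*61 = -126 + 671/10 = -589/10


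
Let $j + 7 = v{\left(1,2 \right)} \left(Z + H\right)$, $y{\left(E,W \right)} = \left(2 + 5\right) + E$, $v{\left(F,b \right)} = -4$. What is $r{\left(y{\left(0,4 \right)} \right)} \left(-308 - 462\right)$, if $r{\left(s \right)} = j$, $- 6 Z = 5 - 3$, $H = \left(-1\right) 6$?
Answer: $- \frac{42350}{3} \approx -14117.0$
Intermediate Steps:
$H = -6$
$Z = - \frac{1}{3}$ ($Z = - \frac{5 - 3}{6} = \left(- \frac{1}{6}\right) 2 = - \frac{1}{3} \approx -0.33333$)
$y{\left(E,W \right)} = 7 + E$
$j = \frac{55}{3}$ ($j = -7 - 4 \left(- \frac{1}{3} - 6\right) = -7 - - \frac{76}{3} = -7 + \frac{76}{3} = \frac{55}{3} \approx 18.333$)
$r{\left(s \right)} = \frac{55}{3}$
$r{\left(y{\left(0,4 \right)} \right)} \left(-308 - 462\right) = \frac{55 \left(-308 - 462\right)}{3} = \frac{55}{3} \left(-770\right) = - \frac{42350}{3}$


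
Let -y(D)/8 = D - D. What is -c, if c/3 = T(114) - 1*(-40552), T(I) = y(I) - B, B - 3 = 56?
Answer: -121479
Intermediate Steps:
B = 59 (B = 3 + 56 = 59)
y(D) = 0 (y(D) = -8*(D - D) = -8*0 = 0)
T(I) = -59 (T(I) = 0 - 1*59 = 0 - 59 = -59)
c = 121479 (c = 3*(-59 - 1*(-40552)) = 3*(-59 + 40552) = 3*40493 = 121479)
-c = -1*121479 = -121479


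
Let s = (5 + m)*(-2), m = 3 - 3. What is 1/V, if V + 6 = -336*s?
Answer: 1/3354 ≈ 0.00029815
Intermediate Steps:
m = 0
s = -10 (s = (5 + 0)*(-2) = 5*(-2) = -10)
V = 3354 (V = -6 - 336*(-10) = -6 + 3360 = 3354)
1/V = 1/3354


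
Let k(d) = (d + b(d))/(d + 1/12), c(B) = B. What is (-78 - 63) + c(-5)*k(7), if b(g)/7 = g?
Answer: -3069/17 ≈ -180.53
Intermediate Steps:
b(g) = 7*g
k(d) = 8*d/(1/12 + d) (k(d) = (d + 7*d)/(d + 1/12) = (8*d)/(d + 1/12) = (8*d)/(1/12 + d) = 8*d/(1/12 + d))
(-78 - 63) + c(-5)*k(7) = (-78 - 63) - 480*7/(1 + 12*7) = -141 - 480*7/(1 + 84) = -141 - 480*7/85 = -141 - 5*672/85 = -141 - 672/17 = -3069/17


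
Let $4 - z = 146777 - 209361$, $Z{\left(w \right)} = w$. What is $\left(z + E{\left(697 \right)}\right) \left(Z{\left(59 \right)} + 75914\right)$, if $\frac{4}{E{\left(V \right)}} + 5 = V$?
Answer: $\frac{822614751425}{173} \approx 4.755 \cdot 10^{9}$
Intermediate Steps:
$z = 62588$ ($z = 4 - \left(146777 - 209361\right) = 4 - -62584 = 4 + 62584 = 62588$)
$E{\left(V \right)} = \frac{4}{-5 + V}$
$\left(z + E{\left(697 \right)}\right) \left(Z{\left(59 \right)} + 75914\right) = \left(62588 + \frac{4}{-5 + 697}\right) \left(59 + 75914\right) = \left(62588 + \frac{4}{692}\right) 75973 = \left(62588 + 4 \cdot \frac{1}{692}\right) 75973 = \left(62588 + \frac{1}{173}\right) 75973 = \frac{10827725}{173} \cdot 75973 = \frac{822614751425}{173}$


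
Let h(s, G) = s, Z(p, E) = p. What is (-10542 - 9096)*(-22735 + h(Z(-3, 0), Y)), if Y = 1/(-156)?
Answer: 446528844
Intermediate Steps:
Y = -1/156 ≈ -0.0064103
(-10542 - 9096)*(-22735 + h(Z(-3, 0), Y)) = (-10542 - 9096)*(-22735 - 3) = -19638*(-22738) = 446528844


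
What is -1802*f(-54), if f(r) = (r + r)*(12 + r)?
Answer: -8173872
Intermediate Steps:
f(r) = 2*r*(12 + r) (f(r) = (2*r)*(12 + r) = 2*r*(12 + r))
-1802*f(-54) = -3604*(-54)*(12 - 54) = -3604*(-54)*(-42) = -1802*4536 = -8173872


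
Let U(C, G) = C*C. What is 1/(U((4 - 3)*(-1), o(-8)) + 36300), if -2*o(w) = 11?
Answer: 1/36301 ≈ 2.7547e-5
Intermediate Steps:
o(w) = -11/2 (o(w) = -½*11 = -11/2)
U(C, G) = C²
1/(U((4 - 3)*(-1), o(-8)) + 36300) = 1/(((4 - 3)*(-1))² + 36300) = 1/((1*(-1))² + 36300) = 1/((-1)² + 36300) = 1/(1 + 36300) = 1/36301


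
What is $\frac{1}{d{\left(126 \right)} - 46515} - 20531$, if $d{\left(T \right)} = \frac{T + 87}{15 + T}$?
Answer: $- \frac{44883517201}{2186134} \approx -20531.0$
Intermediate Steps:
$d{\left(T \right)} = \frac{87 + T}{15 + T}$
$\frac{1}{d{\left(126 \right)} - 46515} - 20531 = \frac{1}{\frac{87 + 126}{15 + 126} - 46515} - 20531 = \frac{1}{\frac{1}{141} \cdot 213 - 46515} - 20531 = \frac{1}{\frac{71}{47} - 46515} - 20531 = \frac{1}{- \frac{2186134}{47}} - 20531 = - \frac{47}{2186134} - 20531 = - \frac{44883517201}{2186134}$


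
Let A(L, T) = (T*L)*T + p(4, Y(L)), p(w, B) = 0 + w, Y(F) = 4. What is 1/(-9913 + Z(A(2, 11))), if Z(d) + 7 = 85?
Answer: -1/9835 ≈ -0.00010168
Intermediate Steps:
p(w, B) = w
A(L, T) = 4 + L*T² (A(L, T) = (T*L)*T + 4 = (L*T)*T + 4 = L*T² + 4 = 4 + L*T²)
Z(d) = 78 (Z(d) = -7 + 85 = 78)
1/(-9913 + Z(A(2, 11))) = 1/(-9913 + 78) = 1/(-9835) = -1/9835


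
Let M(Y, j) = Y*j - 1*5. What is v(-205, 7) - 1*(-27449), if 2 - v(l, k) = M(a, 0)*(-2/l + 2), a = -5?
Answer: 1125903/41 ≈ 27461.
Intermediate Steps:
M(Y, j) = -5 + Y*j (M(Y, j) = Y*j - 5 = -5 + Y*j)
v(l, k) = 12 - 10/l (v(l, k) = 2 - (-5 - 5*0)*(-2/l + 2) = 2 - (-5 + 0)*(2 - 2/l) = 2 - (-5)*(2 - 2/l) = 2 - (-10 + 10/l) = 2 + (10 - 10/l) = 12 - 10/l)
v(-205, 7) - 1*(-27449) = (12 - 10/(-205)) - 1*(-27449) = (12 - 10*(-1/205)) + 27449 = (12 + 2/41) + 27449 = 494/41 + 27449 = 1125903/41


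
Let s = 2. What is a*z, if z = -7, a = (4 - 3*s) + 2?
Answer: 0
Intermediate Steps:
a = 0 (a = (4 - 3*2) + 2 = (4 - 6) + 2 = -2 + 2 = 0)
a*z = 0*(-7) = 0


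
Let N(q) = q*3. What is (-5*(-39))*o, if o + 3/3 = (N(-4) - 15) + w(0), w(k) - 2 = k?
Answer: -5070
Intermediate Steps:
N(q) = 3*q
w(k) = 2 + k
o = -26 (o = -1 + ((3*(-4) - 15) + (2 + 0)) = -1 + ((-12 - 15) + 2) = -1 + (-27 + 2) = -1 - 25 = -26)
(-5*(-39))*o = -5*(-39)*(-26) = 195*(-26) = -5070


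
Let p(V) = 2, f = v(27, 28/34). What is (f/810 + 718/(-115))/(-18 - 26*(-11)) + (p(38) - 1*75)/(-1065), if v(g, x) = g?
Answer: 595709/13129320 ≈ 0.045372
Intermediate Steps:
f = 27
(f/810 + 718/(-115))/(-18 - 26*(-11)) + (p(38) - 1*75)/(-1065) = (27/810 + 718/(-115))/(-18 - 26*(-11)) + (2 - 1*75)/(-1065) = (27*(1/810) + 718*(-1/115))/(-18 + 286) + (2 - 75)*(-1/1065) = (1/30 - 718/115)/268 - 73*(-1/1065) = -857/138*1/268 + 73/1065 = -857/36984 + 73/1065 = 595709/13129320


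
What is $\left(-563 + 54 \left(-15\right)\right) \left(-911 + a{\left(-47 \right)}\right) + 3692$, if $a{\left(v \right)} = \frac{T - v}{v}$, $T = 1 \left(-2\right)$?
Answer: $\frac{59023050}{47} \approx 1.2558 \cdot 10^{6}$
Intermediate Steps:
$T = -2$
$a{\left(v \right)} = \frac{-2 - v}{v}$
$\left(-563 + 54 \left(-15\right)\right) \left(-911 + a{\left(-47 \right)}\right) + 3692 = \left(-563 + 54 \left(-15\right)\right) \left(-911 + \frac{-2 - -47}{-47}\right) + 3692 = \left(-563 - 810\right) \left(-911 - \frac{-2 + 47}{47}\right) + 3692 = - 1373 \left(-911 - \frac{45}{47}\right) + 3692 = \left(-1373\right) \left(- \frac{42862}{47}\right) + 3692 = \frac{58849526}{47} + 3692 = \frac{59023050}{47}$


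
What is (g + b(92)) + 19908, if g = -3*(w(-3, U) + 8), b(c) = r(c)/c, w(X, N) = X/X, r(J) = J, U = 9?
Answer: 19882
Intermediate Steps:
w(X, N) = 1
b(c) = 1 (b(c) = c/c = 1)
g = -27 (g = -3*(1 + 8) = -3*9 = -27)
(g + b(92)) + 19908 = (-27 + 1) + 19908 = -26 + 19908 = 19882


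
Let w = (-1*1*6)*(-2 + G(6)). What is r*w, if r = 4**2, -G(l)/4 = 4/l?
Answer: 448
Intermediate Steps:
G(l) = -16/l
r = 16
w = 28 (w = (-1*1*6)*(-2 - 16/6) = (-1*6)*(-2 - 16*1/6) = -6*(-2 - 8/3) = -6*(-14/3) = 28)
r*w = 16*28 = 448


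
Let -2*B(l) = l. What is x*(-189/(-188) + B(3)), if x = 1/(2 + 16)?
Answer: -31/1128 ≈ -0.027482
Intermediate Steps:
B(l) = -l/2
x = 1/18 ≈ 0.055556
x*(-189/(-188) + B(3)) = (-189/(-188) - ½*3)/18 = (-189*(-1/188) - 3/2)/18 = (189/188 - 3/2)/18 = (1/18)*(-93/188) = -31/1128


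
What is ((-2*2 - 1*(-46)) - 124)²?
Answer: 6724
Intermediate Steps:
((-2*2 - 1*(-46)) - 124)² = ((-4 + 46) - 124)² = (42 - 124)² = (-82)² = 6724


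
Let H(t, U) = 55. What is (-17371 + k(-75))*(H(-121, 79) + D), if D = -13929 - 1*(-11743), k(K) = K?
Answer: 37177426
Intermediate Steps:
D = -2186 (D = -13929 + 11743 = -2186)
(-17371 + k(-75))*(H(-121, 79) + D) = (-17371 - 75)*(55 - 2186) = -17446*(-2131) = 37177426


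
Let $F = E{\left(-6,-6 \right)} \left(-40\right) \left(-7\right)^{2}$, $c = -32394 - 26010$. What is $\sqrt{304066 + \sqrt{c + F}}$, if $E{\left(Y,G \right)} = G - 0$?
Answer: $\sqrt{304066 + 26 i \sqrt{69}} \approx 551.42 + 0.196 i$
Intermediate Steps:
$E{\left(Y,G \right)} = G$ ($E{\left(Y,G \right)} = G + 0 = G$)
$c = -58404$
$F = 11760$ ($F = \left(-6\right) \left(-40\right) \left(-7\right)^{2} = 240 \cdot 49 = 11760$)
$\sqrt{304066 + \sqrt{c + F}} = \sqrt{304066 + \sqrt{-58404 + 11760}} = \sqrt{304066 + \sqrt{-46644}} = \sqrt{304066 + 26 i \sqrt{69}}$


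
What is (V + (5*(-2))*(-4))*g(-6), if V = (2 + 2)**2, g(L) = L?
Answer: -336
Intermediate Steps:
V = 16 (V = 4**2 = 16)
(V + (5*(-2))*(-4))*g(-6) = (16 + (5*(-2))*(-4))*(-6) = (16 - 10*(-4))*(-6) = (16 + 40)*(-6) = 56*(-6) = -336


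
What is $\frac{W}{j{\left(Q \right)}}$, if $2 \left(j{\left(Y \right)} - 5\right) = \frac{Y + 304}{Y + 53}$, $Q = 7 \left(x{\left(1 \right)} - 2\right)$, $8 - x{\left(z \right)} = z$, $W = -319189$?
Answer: $- \frac{56177264}{1219} \approx -46085.0$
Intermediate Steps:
$x{\left(z \right)} = 8 - z$
$Q = 35$ ($Q = 7 \left(\left(8 - 1\right) - 2\right) = 7 \left(7 - 2\right) = 7 \cdot 5 = 35$)
$j{\left(Y \right)} = 5 + \frac{304 + Y}{2 \left(53 + Y\right)}$ ($j{\left(Y \right)} = 5 + \frac{\left(Y + 304\right) \frac{1}{Y + 53}}{2} = 5 + \frac{\left(304 + Y\right) \frac{1}{53 + Y}}{2} = 5 + \frac{\frac{1}{53 + Y} \left(304 + Y\right)}{2} = 5 + \frac{304 + Y}{2 \left(53 + Y\right)}$)
$\frac{W}{j{\left(Q \right)}} = - \frac{319189}{\frac{1}{2} \frac{1}{53 + 35} \left(834 + 11 \cdot 35\right)} = - \frac{319189}{\frac{1}{2} \cdot \frac{1}{88} \left(834 + 385\right)} = - \frac{319189}{\frac{1}{2} \cdot \frac{1}{88} \cdot 1219} = - \frac{319189}{\frac{1219}{176}} = \left(-319189\right) \frac{176}{1219} = - \frac{56177264}{1219}$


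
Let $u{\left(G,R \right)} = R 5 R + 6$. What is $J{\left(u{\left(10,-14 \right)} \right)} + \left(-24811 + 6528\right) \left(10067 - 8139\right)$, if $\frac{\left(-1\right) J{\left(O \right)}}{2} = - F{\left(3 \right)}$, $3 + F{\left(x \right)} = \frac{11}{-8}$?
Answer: $- \frac{140998531}{4} \approx -3.525 \cdot 10^{7}$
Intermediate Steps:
$F{\left(x \right)} = - \frac{35}{8}$ ($F{\left(x \right)} = -3 + \frac{11}{-8} = -3 + 11 \left(- \frac{1}{8}\right) = -3 - \frac{11}{8} = - \frac{35}{8}$)
$u{\left(G,R \right)} = 6 + 5 R^{2}$ ($u{\left(G,R \right)} = 5 R R + 6 = 5 R^{2} + 6 = 6 + 5 R^{2}$)
$J{\left(O \right)} = - \frac{35}{4}$ ($J{\left(O \right)} = - 2 \left(\left(-1\right) \left(- \frac{35}{8}\right)\right) = \left(-2\right) \frac{35}{8} = - \frac{35}{4}$)
$J{\left(u{\left(10,-14 \right)} \right)} + \left(-24811 + 6528\right) \left(10067 - 8139\right) = - \frac{35}{4} + \left(-24811 + 6528\right) \left(10067 - 8139\right) = - \frac{35}{4} - 35249624 = - \frac{140998531}{4}$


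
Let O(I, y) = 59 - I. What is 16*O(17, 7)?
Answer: 672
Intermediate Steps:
16*O(17, 7) = 16*(59 - 1*17) = 16*(59 - 17) = 16*42 = 672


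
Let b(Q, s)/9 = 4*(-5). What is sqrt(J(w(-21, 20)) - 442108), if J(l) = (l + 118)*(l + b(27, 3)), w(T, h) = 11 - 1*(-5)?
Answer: 2*I*sqrt(116021) ≈ 681.24*I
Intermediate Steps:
b(Q, s) = -180 (b(Q, s) = 9*(4*(-5)) = 9*(-20) = -180)
w(T, h) = 16 (w(T, h) = 11 + 5 = 16)
J(l) = (-180 + l)*(118 + l) (J(l) = (l + 118)*(l - 180) = (118 + l)*(-180 + l) = (-180 + l)*(118 + l))
sqrt(J(w(-21, 20)) - 442108) = sqrt((-21240 + 16**2 - 62*16) - 442108) = sqrt((-21240 + 256 - 992) - 442108) = sqrt(-21976 - 442108) = sqrt(-464084) = 2*I*sqrt(116021)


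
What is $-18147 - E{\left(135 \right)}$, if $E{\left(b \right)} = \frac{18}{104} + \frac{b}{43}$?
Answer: $- \frac{40584099}{2236} \approx -18150.0$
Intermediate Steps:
$E{\left(b \right)} = \frac{9}{52} + \frac{b}{43}$ ($E{\left(b \right)} = 18 \cdot \frac{1}{104} + b \frac{1}{43} = \frac{9}{52} + \frac{b}{43}$)
$-18147 - E{\left(135 \right)} = -18147 - \left(\frac{9}{52} + \frac{1}{43} \cdot 135\right) = -18147 - \left(\frac{9}{52} + \frac{135}{43}\right) = -18147 - \frac{7407}{2236} = - \frac{40584099}{2236}$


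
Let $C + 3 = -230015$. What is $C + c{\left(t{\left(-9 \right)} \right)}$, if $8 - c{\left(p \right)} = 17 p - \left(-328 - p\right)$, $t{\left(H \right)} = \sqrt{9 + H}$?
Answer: $-230338$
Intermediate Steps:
$C = -230018$ ($C = -3 - 230015 = -230018$)
$c{\left(p \right)} = -320 - 18 p$ ($c{\left(p \right)} = 8 - \left(17 p - \left(-328 - p\right)\right) = 8 - \left(17 p + \left(328 + p\right)\right) = 8 - \left(328 + 18 p\right) = -320 - 18 p$)
$C + c{\left(t{\left(-9 \right)} \right)} = -230018 - \left(320 + 18 \sqrt{9 - 9}\right) = -230018 - \left(320 + 18 \sqrt{0}\right) = -230018 - 320 = -230338$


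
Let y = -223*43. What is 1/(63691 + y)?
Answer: 1/54102 ≈ 1.8484e-5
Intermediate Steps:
y = -9589
1/(63691 + y) = 1/(63691 - 9589) = 1/54102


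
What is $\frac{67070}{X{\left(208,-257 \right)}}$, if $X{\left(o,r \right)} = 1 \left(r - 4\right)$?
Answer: $- \frac{67070}{261} \approx -256.97$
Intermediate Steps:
$X{\left(o,r \right)} = -4 + r$ ($X{\left(o,r \right)} = 1 \left(-4 + r\right) = -4 + r$)
$\frac{67070}{X{\left(208,-257 \right)}} = \frac{67070}{-4 - 257} = \frac{67070}{-261} = 67070 \left(- \frac{1}{261}\right) = - \frac{67070}{261}$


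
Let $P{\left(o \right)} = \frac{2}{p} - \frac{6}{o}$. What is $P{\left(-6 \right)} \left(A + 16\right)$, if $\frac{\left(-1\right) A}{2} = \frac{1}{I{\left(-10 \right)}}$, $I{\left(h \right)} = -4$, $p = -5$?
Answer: $\frac{99}{10} \approx 9.9$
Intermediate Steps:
$A = \frac{1}{2}$ ($A = - \frac{2}{-4} = \left(-2\right) \left(- \frac{1}{4}\right) = \frac{1}{2} \approx 0.5$)
$P{\left(o \right)} = - \frac{2}{5} - \frac{6}{o}$ ($P{\left(o \right)} = \frac{2}{-5} - \frac{6}{o} = 2 \left(- \frac{1}{5}\right) - \frac{6}{o} = - \frac{2}{5} - \frac{6}{o}$)
$P{\left(-6 \right)} \left(A + 16\right) = \left(- \frac{2}{5} - \frac{6}{-6}\right) \left(\frac{1}{2} + 16\right) = \left(- \frac{2}{5} - -1\right) \frac{33}{2} = \left(- \frac{2}{5} + 1\right) \frac{33}{2} = \frac{3}{5} \cdot \frac{33}{2} = \frac{99}{10}$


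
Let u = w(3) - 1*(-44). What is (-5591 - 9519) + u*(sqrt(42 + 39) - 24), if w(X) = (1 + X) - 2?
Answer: -15800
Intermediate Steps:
w(X) = -1 + X
u = 46 (u = (-1 + 3) - 1*(-44) = 2 + 44 = 46)
(-5591 - 9519) + u*(sqrt(42 + 39) - 24) = (-5591 - 9519) + 46*(sqrt(42 + 39) - 24) = -15110 + 46*(sqrt(81) - 24) = -15110 + 46*(9 - 24) = -15110 + 46*(-15) = -15110 - 690 = -15800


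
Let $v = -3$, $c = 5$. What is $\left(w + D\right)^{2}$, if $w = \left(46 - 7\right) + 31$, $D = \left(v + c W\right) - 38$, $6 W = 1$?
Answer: $\frac{32041}{36} \approx 890.03$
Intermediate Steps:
$W = \frac{1}{6}$ ($W = \frac{1}{6} \cdot 1 = \frac{1}{6} \approx 0.16667$)
$D = - \frac{241}{6}$ ($D = \left(-3 + 5 \cdot \frac{1}{6}\right) - 38 = \left(-3 + \frac{5}{6}\right) - 38 = - \frac{13}{6} - 38 = - \frac{241}{6} \approx -40.167$)
$w = 70$ ($w = 39 + 31 = 70$)
$\left(w + D\right)^{2} = \left(70 - \frac{241}{6}\right)^{2} = \left(\frac{179}{6}\right)^{2} = \frac{32041}{36}$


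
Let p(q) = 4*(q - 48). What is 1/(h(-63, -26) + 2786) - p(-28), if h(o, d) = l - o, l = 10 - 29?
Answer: 860321/2830 ≈ 304.00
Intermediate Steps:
l = -19
h(o, d) = -19 - o
p(q) = -192 + 4*q (p(q) = 4*(-48 + q) = -192 + 4*q)
1/(h(-63, -26) + 2786) - p(-28) = 1/((-19 - 1*(-63)) + 2786) - (-192 + 4*(-28)) = 1/((-19 + 63) + 2786) - (-192 - 112) = 1/(44 + 2786) - 1*(-304) = 1/2830 + 304 = 860321/2830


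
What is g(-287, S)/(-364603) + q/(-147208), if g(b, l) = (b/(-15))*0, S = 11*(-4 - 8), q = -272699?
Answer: 272699/147208 ≈ 1.8525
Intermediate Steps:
S = -132 (S = 11*(-12) = -132)
g(b, l) = 0 (g(b, l) = (b*(-1/15))*0 = -b/15*0 = 0)
g(-287, S)/(-364603) + q/(-147208) = 0/(-364603) - 272699/(-147208) = 0*(-1/364603) - 272699*(-1/147208) = 0 + 272699/147208 = 272699/147208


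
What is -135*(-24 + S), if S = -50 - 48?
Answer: 16470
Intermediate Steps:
S = -98
-135*(-24 + S) = -135*(-24 - 98) = -135*(-122) = 16470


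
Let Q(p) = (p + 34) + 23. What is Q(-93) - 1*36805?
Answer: -36841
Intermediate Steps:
Q(p) = 57 + p (Q(p) = (34 + p) + 23 = 57 + p)
Q(-93) - 1*36805 = (57 - 93) - 1*36805 = -36 - 36805 = -36841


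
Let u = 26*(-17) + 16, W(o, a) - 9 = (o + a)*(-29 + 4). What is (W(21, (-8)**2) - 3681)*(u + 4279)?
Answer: -22335841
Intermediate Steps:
W(o, a) = 9 - 25*a - 25*o (W(o, a) = 9 + (o + a)*(-29 + 4) = 9 + (a + o)*(-25) = 9 + (-25*a - 25*o) = 9 - 25*a - 25*o)
u = -426 (u = -442 + 16 = -426)
(W(21, (-8)**2) - 3681)*(u + 4279) = ((9 - 25*(-8)**2 - 25*21) - 3681)*(-426 + 4279) = ((9 - 25*64 - 525) - 3681)*3853 = ((9 - 1600 - 525) - 3681)*3853 = (-2116 - 3681)*3853 = -5797*3853 = -22335841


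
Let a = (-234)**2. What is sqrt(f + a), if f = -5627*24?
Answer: 2*I*sqrt(20073) ≈ 283.36*I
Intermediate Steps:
a = 54756
f = -135048
sqrt(f + a) = sqrt(-135048 + 54756) = sqrt(-80292) = 2*I*sqrt(20073)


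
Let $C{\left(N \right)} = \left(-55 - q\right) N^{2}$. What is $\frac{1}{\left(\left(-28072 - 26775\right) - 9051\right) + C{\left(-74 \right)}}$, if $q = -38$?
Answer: $- \frac{1}{156990} \approx -6.3698 \cdot 10^{-6}$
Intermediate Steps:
$C{\left(N \right)} = - 17 N^{2}$ ($C{\left(N \right)} = \left(-55 - -38\right) N^{2} = \left(-55 + 38\right) N^{2} = - 17 N^{2}$)
$\frac{1}{\left(\left(-28072 - 26775\right) - 9051\right) + C{\left(-74 \right)}} = \frac{1}{\left(\left(-28072 - 26775\right) - 9051\right) - 17 \left(-74\right)^{2}} = \frac{1}{\left(-54847 - 9051\right) - 93092} = \frac{1}{-63898 - 93092} = \frac{1}{-156990} = - \frac{1}{156990}$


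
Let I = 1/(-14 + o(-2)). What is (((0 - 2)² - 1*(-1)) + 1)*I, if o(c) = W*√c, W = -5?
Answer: -14/41 + 5*I*√2/41 ≈ -0.34146 + 0.17247*I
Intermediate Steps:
o(c) = -5*√c
I = 1/(-14 - 5*I*√2) ≈ -0.056911 + 0.028744*I
(((0 - 2)² - 1*(-1)) + 1)*I = (((0 - 2)² - 1*(-1)) + 1)*(I/(-14*I + 5*√2)) = (((-2)² + 1) + 1)*(I/(-14*I + 5*√2)) = ((4 + 1) + 1)*(I/(-14*I + 5*√2)) = (5 + 1)*(I/(-14*I + 5*√2)) = 6*(I/(-14*I + 5*√2)) = 6*I/(-14*I + 5*√2)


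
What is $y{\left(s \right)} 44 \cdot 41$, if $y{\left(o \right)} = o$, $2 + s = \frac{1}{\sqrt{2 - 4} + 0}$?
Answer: $-3608 - 902 i \sqrt{2} \approx -3608.0 - 1275.6 i$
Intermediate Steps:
$s = -2 - \frac{i \sqrt{2}}{2}$ ($s = -2 + \frac{1}{\sqrt{2 - 4} + 0} = -2 + \frac{1}{\sqrt{-2} + 0} = -2 + \frac{1}{i \sqrt{2} + 0} = -2 + \frac{1}{i \sqrt{2}} = -2 - \frac{i \sqrt{2}}{2} \approx -2.0 - 0.70711 i$)
$y{\left(s \right)} 44 \cdot 41 = \left(-2 - \frac{i \sqrt{2}}{2}\right) 44 \cdot 41 = \left(-88 - 22 i \sqrt{2}\right) 41 = -3608 - 902 i \sqrt{2}$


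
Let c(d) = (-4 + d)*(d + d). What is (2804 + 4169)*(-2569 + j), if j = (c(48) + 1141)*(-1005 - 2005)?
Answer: -112622450087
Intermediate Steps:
c(d) = 2*d*(-4 + d) (c(d) = (-4 + d)*(2*d) = 2*d*(-4 + d))
j = -16148650 (j = (2*48*(-4 + 48) + 1141)*(-1005 - 2005) = (2*48*44 + 1141)*(-3010) = (4224 + 1141)*(-3010) = 5365*(-3010) = -16148650)
(2804 + 4169)*(-2569 + j) = (2804 + 4169)*(-2569 - 16148650) = 6973*(-16151219) = -112622450087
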